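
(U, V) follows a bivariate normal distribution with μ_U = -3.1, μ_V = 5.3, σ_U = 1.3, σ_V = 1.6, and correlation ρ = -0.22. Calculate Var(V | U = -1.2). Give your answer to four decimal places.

The conditional variance in a bivariate normal is σ_V²(1 − ρ²), independent of x.
Var(V | U=-1.2) = (1.6)²·(1 − (-0.22)²) = 2.56·0.9516 = 2.4361.

2.4361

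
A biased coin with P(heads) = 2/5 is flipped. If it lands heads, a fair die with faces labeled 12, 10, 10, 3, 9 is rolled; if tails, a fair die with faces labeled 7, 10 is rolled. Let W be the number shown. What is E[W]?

E[W | heads] = (12+10+10+3+9)/5 = 44/5.
E[W | tails] = (7+10)/2 = 17/2.
By the law of total expectation,
E[W] = (2/5)·(44/5) + (3/5)·(17/2) = 431/50.

431/50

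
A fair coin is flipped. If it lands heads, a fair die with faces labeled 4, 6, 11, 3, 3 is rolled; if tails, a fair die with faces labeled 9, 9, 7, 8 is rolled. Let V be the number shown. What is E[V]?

273/40

E[V | heads] = (4+6+11+3+3)/5 = 27/5.
E[V | tails] = (9+9+7+8)/4 = 33/4.
E[V] = (1/2)·(27/5) + (1/2)·(33/4) = 273/40.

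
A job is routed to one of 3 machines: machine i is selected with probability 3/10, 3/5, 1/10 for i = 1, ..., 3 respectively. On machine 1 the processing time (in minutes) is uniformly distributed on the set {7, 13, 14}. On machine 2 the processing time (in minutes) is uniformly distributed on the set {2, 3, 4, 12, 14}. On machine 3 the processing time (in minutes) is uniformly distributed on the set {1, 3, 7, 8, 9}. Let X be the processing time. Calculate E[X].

204/25

E[X | machine 1] = (7+13+14)/3 = 34/3.
E[X | machine 2] = (2+3+4+12+14)/5 = 7.
E[X | machine 3] = (1+3+7+8+9)/5 = 28/5.
E[X] = (3/10)·(34/3) + (3/5)·(7) + (1/10)·(28/5) = 204/25.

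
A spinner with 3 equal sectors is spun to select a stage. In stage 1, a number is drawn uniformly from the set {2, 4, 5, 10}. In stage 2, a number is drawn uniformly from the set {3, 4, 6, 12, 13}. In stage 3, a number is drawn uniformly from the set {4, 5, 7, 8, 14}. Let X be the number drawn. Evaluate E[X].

E[X | stage 1] = (2+4+5+10)/4 = 21/4.
E[X | stage 2] = (3+4+6+12+13)/5 = 38/5.
E[X | stage 3] = (4+5+7+8+14)/5 = 38/5.
By the law of total expectation,
E[X] = (1/3)·(21/4) + (1/3)·(38/5) + (1/3)·(38/5) = 409/60.

409/60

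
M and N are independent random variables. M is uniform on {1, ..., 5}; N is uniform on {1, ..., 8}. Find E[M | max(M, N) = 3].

P(max(M, N) = 3) = 1/8.
Summing M·P(x,y) over outcomes with max(M, N) = 3 gives 3/10.
E[M | max(M, N) = 3] = (3/10) / (1/8) = 12/5.

12/5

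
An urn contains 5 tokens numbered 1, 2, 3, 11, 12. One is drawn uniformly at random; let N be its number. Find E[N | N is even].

P(N is even) = 2/5.
Σ over the event: 2·1/5 + 12·1/5 = 14/5.
E[N | N is even] = (14/5) / (2/5) = 7.

7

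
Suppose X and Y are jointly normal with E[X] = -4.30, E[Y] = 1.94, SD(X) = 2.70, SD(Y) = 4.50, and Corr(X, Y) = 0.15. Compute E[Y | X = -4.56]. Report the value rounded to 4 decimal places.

1.8750

For a bivariate normal, E[Y | X=x] = μ_Y + ρ·(σ_Y/σ_X)·(x − μ_X).
E[Y | X=-4.56] = 1.94 + (0.15)·(4.50/2.70)·(-4.56 − (-4.30)) = 1.94 + (0.25)·(-0.26) = 1.8750.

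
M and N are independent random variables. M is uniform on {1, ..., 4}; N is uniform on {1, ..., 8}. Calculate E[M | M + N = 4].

Outcomes with M + N = 4: (1,3), (2,2), (3,1), each with probability 1/32.
E[M | M + N = 4] = (1 + 2 + 3) / 3 = 2.

2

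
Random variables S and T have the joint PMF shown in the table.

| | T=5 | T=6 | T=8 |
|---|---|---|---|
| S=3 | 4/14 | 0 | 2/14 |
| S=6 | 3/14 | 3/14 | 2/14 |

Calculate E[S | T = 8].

P(T = 8) = 2/7.
Summing S·P(S=x,T=y) over the conditioning event gives 9/7.
E[S | T = 8] = (9/7) / (2/7) = 9/2.

9/2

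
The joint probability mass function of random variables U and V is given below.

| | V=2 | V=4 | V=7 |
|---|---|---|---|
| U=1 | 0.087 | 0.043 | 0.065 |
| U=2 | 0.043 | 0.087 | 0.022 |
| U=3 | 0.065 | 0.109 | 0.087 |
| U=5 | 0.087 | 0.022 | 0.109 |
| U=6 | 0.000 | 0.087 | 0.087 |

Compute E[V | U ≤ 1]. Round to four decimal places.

P(U ≤ 1) = 0.195.
Σ V·P over the event = 2·(0.087) + 4·(0.043) + 7·(0.065) = 0.801.
E[V | U ≤ 1] = (0.801) / (0.195) = 4.1077.

4.1077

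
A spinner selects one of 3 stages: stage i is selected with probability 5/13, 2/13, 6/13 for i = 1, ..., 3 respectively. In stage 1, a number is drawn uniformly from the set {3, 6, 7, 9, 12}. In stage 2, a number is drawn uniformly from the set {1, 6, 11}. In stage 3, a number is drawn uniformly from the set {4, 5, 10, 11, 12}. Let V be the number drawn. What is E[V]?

E[V | stage 1] = (3+6+7+9+12)/5 = 37/5.
E[V | stage 2] = (1+6+11)/3 = 6.
E[V | stage 3] = (4+5+10+11+12)/5 = 42/5.
By the law of total expectation,
E[V] = (5/13)·(37/5) + (2/13)·(6) + (6/13)·(42/5) = 497/65.

497/65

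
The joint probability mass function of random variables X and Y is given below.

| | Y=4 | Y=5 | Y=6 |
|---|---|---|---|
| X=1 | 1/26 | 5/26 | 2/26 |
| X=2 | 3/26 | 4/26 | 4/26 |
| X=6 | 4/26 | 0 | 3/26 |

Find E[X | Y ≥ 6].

28/9

P(Y ≥ 6) = 9/26.
Σ X·P over the event = 1·(2/26) + 2·(4/26) + 6·(3/26) = 14/13.
E[X | Y ≥ 6] = (14/13) / (9/26) = 28/9.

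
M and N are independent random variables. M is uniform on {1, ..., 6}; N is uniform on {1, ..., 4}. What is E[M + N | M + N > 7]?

Outcomes with M + N > 7: (4,4), (5,3), (5,4), (6,2), (6,3), (6,4), each with probability 1/24.
E[M + N | M + N > 7] = (8 + 8 + 9 + 8 + 9 + 10) / 6 = 26/3.

26/3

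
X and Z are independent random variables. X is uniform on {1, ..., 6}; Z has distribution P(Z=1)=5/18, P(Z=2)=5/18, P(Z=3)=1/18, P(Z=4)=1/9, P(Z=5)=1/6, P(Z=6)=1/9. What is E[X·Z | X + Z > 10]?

222/7

P(X + Z > 10) = 7/108.
Summing XZ·P(x,y) over outcomes with X + Z > 10 gives 37/18.
E[X·Z | X + Z > 10] = (37/18) / (7/108) = 222/7.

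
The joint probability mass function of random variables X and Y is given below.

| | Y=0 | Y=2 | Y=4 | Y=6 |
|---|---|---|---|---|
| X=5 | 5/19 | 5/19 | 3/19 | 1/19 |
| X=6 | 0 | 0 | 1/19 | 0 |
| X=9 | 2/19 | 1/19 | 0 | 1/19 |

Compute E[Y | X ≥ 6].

P(X ≥ 6) = 5/19.
Σ Y·P over the event = 4·(1/19) + 0·(2/19) + 2·(1/19) + 6·(1/19) = 12/19.
E[Y | X ≥ 6] = (12/19) / (5/19) = 12/5.

12/5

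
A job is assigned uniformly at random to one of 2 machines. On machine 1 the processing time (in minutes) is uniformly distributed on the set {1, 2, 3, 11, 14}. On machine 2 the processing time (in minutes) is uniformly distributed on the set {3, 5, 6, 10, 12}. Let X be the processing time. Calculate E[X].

67/10

E[X | machine 1] = (1+2+3+11+14)/5 = 31/5.
E[X | machine 2] = (3+5+6+10+12)/5 = 36/5.
E[X] = (1/2)·(31/5) + (1/2)·(36/5) = 67/10.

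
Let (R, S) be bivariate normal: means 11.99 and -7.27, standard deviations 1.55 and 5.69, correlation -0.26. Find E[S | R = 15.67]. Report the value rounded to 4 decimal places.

-10.7824

E[S | R=x] = μ_S + ρ(σ_S/σ_R)(x − μ_R) for jointly normal variables.
E[S | R=15.67] = -7.27 + (-0.26)·(5.69/1.55)·(15.67 − (11.99)) = -7.27 + (-0.95445)·(3.68) = -10.7824.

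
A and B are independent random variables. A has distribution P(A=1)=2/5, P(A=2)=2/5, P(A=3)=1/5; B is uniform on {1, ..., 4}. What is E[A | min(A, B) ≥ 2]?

7/3

P(min(A, B) ≥ 2) = 9/20.
Summing A·P(x,y) over outcomes with min(A, B) ≥ 2 gives 21/20.
E[A | min(A, B) ≥ 2] = (21/20) / (9/20) = 7/3.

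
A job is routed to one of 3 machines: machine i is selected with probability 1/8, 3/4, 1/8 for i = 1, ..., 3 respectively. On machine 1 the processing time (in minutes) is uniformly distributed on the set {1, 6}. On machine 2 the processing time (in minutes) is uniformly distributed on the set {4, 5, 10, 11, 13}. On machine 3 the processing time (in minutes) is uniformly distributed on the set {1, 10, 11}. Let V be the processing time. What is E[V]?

E[V | machine 1] = (1+6)/2 = 7/2.
E[V | machine 2] = (4+5+10+11+13)/5 = 43/5.
E[V | machine 3] = (1+10+11)/3 = 22/3.
By the law of total expectation,
E[V] = (1/8)·(7/2) + (3/4)·(43/5) + (1/8)·(22/3) = 1873/240.

1873/240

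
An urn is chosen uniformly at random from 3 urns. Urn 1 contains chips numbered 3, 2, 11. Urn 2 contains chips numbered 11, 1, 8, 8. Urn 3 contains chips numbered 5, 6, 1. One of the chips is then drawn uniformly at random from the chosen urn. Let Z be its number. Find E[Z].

E[Z | urn 1] = (3+2+11)/3 = 16/3.
E[Z | urn 2] = (11+1+8+8)/4 = 7.
E[Z | urn 3] = (5+6+1)/3 = 4.
By the law of total expectation,
E[Z] = (1/3)·(16/3) + (1/3)·(7) + (1/3)·(4) = 49/9.

49/9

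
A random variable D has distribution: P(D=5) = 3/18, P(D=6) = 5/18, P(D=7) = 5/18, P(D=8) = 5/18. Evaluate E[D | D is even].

7

P(D is even) = 5/9.
Σ over the event: 6·5/18 + 8·5/18 = 35/9.
E[D | D is even] = (35/9) / (5/9) = 7.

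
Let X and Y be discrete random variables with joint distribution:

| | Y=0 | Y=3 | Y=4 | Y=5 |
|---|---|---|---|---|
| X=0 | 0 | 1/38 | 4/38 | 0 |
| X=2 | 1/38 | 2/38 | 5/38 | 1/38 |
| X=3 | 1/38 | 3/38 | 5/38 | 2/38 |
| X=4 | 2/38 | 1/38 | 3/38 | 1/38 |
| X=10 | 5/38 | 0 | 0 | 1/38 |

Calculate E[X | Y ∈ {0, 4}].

50/13

P(Y ∈ {0, 4}) = 13/19.
Σ X·P over the event = 0·(4/38) + 2·(1/38) + 2·(5/38) + 3·(1/38) + 3·(5/38) + 4·(2/38) + 4·(3/38) + 10·(5/38) = 50/19.
E[X | Y ∈ {0, 4}] = (50/19) / (13/19) = 50/13.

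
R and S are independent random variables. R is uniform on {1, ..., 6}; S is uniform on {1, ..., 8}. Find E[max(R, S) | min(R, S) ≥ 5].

Outcomes with min(R, S) ≥ 5: (5,5), (5,6), (5,7), (5,8), (6,5), (6,6), (6,7), (6,8), each with probability 1/48.
E[max(R, S) | min(R, S) ≥ 5] = (5 + 6 + 7 + 8 + 6 + 6 + 7 + 8) / 8 = 53/8.

53/8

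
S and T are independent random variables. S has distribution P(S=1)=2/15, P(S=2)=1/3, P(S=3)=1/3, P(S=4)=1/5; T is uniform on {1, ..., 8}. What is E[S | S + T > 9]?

19/6

P(S + T > 9) = 1/5.
Summing S·P(x,y) over outcomes with S + T > 9 gives 19/30.
E[S | S + T > 9] = (19/30) / (1/5) = 19/6.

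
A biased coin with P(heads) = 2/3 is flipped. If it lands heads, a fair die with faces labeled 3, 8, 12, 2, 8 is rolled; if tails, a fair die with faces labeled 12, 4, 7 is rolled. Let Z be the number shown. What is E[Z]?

313/45

E[Z | heads] = (3+8+12+2+8)/5 = 33/5.
E[Z | tails] = (12+4+7)/3 = 23/3.
E[Z] = (2/3)·(33/5) + (1/3)·(23/3) = 313/45.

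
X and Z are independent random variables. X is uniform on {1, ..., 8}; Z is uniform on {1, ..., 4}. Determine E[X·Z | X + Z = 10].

61/3

Outcomes with X + Z = 10: (6,4), (7,3), (8,2), each with probability 1/32.
E[X·Z | X + Z = 10] = (24 + 21 + 16) / 3 = 61/3.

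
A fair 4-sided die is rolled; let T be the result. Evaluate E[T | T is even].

3

Given T is even, T is equally likely to be any of {2, 4}.
E[T | T is even] = (2 + 4) / 2 = 3.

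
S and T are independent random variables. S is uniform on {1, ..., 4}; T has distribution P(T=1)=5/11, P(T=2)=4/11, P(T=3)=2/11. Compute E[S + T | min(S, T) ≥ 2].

P(min(S, T) ≥ 2) = 9/22.
Summing (S+T)·P(x,y) over outcomes with min(S, T) ≥ 2 gives 24/11.
E[S + T | min(S, T) ≥ 2] = (24/11) / (9/22) = 16/3.

16/3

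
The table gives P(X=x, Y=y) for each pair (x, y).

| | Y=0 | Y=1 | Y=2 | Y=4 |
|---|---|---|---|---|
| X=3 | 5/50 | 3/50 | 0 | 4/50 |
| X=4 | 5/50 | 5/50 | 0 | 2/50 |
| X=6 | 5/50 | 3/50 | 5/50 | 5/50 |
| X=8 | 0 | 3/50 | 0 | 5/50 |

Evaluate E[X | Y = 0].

13/3

P(Y = 0) = 3/10.
Σ X·P over the event = 3·(5/50) + 4·(5/50) + 6·(5/50) = 13/10.
E[X | Y = 0] = (13/10) / (3/10) = 13/3.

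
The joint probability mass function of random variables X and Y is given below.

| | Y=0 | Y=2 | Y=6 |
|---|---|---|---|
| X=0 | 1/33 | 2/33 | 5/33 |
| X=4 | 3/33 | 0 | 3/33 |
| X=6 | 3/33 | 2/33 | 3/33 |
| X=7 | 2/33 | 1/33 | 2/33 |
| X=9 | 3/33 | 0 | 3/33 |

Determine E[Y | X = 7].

P(X = 7) = 5/33.
Summing Y·P(X=x,Y=y) over the conditioning event gives 14/33.
E[Y | X = 7] = (14/33) / (5/33) = 14/5.

14/5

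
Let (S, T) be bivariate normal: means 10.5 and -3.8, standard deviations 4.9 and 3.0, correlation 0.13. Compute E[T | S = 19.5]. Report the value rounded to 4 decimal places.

-3.0837

For a bivariate normal, E[T | S=x] = μ_T + ρ·(σ_T/σ_S)·(x − μ_S).
E[T | S=19.5] = -3.8 + (0.13)·(3.0/4.9)·(19.5 − (10.5)) = -3.8 + (0.079592)·(9) = -3.0837.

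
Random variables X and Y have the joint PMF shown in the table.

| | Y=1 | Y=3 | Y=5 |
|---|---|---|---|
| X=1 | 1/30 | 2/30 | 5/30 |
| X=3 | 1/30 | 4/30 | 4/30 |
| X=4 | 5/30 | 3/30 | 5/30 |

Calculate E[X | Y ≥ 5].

P(Y ≥ 5) = 7/15.
Σ X·P over the event = 1·(5/30) + 3·(4/30) + 4·(5/30) = 37/30.
E[X | Y ≥ 5] = (37/30) / (7/15) = 37/14.

37/14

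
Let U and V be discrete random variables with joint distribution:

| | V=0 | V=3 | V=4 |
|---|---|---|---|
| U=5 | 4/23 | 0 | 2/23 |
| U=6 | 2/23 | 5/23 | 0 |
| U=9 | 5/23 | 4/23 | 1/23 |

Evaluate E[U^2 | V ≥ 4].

P(V ≥ 4) = 3/23.
Σ U^2·P over the event = 25·(2/23) + 81·(1/23) = 131/23.
E[U^2 | V ≥ 4] = (131/23) / (3/23) = 131/3.

131/3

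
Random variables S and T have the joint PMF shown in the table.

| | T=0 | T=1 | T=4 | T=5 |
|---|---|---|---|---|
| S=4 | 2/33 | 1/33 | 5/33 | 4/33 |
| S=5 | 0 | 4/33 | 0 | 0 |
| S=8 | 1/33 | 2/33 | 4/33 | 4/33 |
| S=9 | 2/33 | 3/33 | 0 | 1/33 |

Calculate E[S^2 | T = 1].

487/10

P(T = 1) = 10/33.
Σ S^2·P over the event = 16·(1/33) + 25·(4/33) + 64·(2/33) + 81·(3/33) = 487/33.
E[S^2 | T = 1] = (487/33) / (10/33) = 487/10.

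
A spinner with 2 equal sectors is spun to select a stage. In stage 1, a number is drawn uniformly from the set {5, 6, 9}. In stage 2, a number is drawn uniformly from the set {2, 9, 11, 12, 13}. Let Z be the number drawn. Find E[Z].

241/30

E[Z | stage 1] = (5+6+9)/3 = 20/3.
E[Z | stage 2] = (2+9+11+12+13)/5 = 47/5.
E[Z] = (1/2)·(20/3) + (1/2)·(47/5) = 241/30.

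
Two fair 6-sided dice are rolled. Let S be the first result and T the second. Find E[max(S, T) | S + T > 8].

57/10

Outcomes with S + T > 8: (3,6), (4,5), (4,6), (5,4), (5,5), (5,6), (6,3), (6,4), (6,5), (6,6), each with probability 1/36.
E[max(S, T) | S + T > 8] = (6 + 5 + 6 + 5 + 5 + 6 + 6 + 6 + 6 + 6) / 10 = 57/10.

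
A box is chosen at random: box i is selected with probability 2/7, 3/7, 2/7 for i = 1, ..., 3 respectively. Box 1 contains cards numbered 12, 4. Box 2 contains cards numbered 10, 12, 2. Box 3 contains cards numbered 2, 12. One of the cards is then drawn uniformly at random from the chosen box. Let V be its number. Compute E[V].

54/7

E[V | box 1] = (12+4)/2 = 8.
E[V | box 2] = (10+12+2)/3 = 8.
E[V | box 3] = (2+12)/2 = 7.
E[V] = (2/7)·(8) + (3/7)·(8) + (2/7)·(7) = 54/7.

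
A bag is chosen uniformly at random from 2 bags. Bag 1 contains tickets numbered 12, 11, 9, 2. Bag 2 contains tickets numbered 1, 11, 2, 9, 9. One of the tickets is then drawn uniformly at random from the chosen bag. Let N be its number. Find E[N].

149/20

E[N | bag 1] = (12+11+9+2)/4 = 17/2.
E[N | bag 2] = (1+11+2+9+9)/5 = 32/5.
By the law of total expectation,
E[N] = (1/2)·(17/2) + (1/2)·(32/5) = 149/20.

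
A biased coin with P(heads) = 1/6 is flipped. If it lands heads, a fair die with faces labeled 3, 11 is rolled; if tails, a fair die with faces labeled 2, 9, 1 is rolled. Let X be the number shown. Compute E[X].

9/2

E[X | heads] = (3+11)/2 = 7.
E[X | tails] = (2+9+1)/3 = 4.
E[X] = (1/6)·(7) + (5/6)·(4) = 9/2.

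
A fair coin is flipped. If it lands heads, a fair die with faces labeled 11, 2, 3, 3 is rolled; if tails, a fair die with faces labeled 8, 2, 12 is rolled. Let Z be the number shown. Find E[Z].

145/24

E[Z | heads] = (11+2+3+3)/4 = 19/4.
E[Z | tails] = (8+2+12)/3 = 22/3.
By the law of total expectation,
E[Z] = (1/2)·(19/4) + (1/2)·(22/3) = 145/24.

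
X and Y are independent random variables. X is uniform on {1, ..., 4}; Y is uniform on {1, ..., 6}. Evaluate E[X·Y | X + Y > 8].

P(X + Y > 8) = 1/8.
Summing XY·P(x,y) over outcomes with X + Y > 8 gives 31/12.
E[X·Y | X + Y > 8] = (31/12) / (1/8) = 62/3.

62/3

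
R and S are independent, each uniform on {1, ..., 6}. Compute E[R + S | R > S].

P(R > S) = 5/12.
Summing (R+S)·P(x,y) over outcomes with R > S gives 35/12.
E[R + S | R > S] = (35/12) / (5/12) = 7.

7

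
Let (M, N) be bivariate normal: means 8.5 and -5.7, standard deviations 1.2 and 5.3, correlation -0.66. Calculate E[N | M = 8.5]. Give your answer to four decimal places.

-5.7000

For a bivariate normal, E[N | M=x] = μ_N + ρ·(σ_N/σ_M)·(x − μ_M).
E[N | M=8.5] = -5.7 + (-0.66)·(5.3/1.2)·(8.5 − (8.5)) = -5.7 + (-2.915)·(0) = -5.7000.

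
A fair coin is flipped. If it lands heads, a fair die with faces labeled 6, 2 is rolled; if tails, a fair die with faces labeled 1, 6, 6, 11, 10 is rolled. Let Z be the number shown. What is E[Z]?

27/5

E[Z | heads] = (6+2)/2 = 4.
E[Z | tails] = (1+6+6+11+10)/5 = 34/5.
By the law of total expectation,
E[Z] = (1/2)·(4) + (1/2)·(34/5) = 27/5.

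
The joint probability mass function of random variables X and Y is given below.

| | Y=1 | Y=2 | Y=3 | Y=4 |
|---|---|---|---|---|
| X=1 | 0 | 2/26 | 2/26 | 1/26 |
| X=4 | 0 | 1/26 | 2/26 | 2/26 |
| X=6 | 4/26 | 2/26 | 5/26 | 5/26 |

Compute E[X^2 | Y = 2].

18

P(Y = 2) = 5/26.
Summing X^2·P(X=x,Y=y) over the conditioning event gives 45/13.
E[X^2 | Y = 2] = (45/13) / (5/26) = 18.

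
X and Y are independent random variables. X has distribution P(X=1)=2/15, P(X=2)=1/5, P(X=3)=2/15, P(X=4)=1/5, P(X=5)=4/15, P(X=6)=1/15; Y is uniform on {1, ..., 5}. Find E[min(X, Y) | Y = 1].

1

P(Y = 1) = 1/5.
Summing min(X,Y)·P(x,y) over outcomes with Y = 1 gives 1/5.
E[min(X, Y) | Y = 1] = (1/5) / (1/5) = 1.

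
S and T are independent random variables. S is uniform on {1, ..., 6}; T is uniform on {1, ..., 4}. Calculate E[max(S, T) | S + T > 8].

17/3

Outcomes with S + T > 8: (5,4), (6,3), (6,4), each with probability 1/24.
E[max(S, T) | S + T > 8] = (5 + 6 + 6) / 3 = 17/3.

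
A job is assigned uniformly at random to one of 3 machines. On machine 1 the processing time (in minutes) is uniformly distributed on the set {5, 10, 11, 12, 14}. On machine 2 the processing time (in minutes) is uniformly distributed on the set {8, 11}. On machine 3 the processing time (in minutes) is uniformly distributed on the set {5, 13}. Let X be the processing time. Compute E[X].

289/30

E[X | machine 1] = (5+10+11+12+14)/5 = 52/5.
E[X | machine 2] = (8+11)/2 = 19/2.
E[X | machine 3] = (5+13)/2 = 9.
By the law of total expectation,
E[X] = (1/3)·(52/5) + (1/3)·(19/2) + (1/3)·(9) = 289/30.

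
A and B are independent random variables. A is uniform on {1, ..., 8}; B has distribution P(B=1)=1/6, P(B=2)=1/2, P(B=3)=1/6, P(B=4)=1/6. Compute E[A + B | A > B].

132/17

P(A > B) = 17/24.
Summing (A+B)·P(x,y) over outcomes with A > B gives 11/2.
E[A + B | A > B] = (11/2) / (17/24) = 132/17.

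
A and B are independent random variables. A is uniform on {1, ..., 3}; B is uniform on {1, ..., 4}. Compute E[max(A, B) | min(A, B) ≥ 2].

Outcomes with min(A, B) ≥ 2: (2,2), (2,3), (2,4), (3,2), (3,3), (3,4), each with probability 1/12.
E[max(A, B) | min(A, B) ≥ 2] = (2 + 3 + 4 + 3 + 3 + 4) / 6 = 19/6.

19/6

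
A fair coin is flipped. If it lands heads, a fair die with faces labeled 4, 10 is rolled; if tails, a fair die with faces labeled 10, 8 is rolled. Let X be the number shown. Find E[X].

E[X | heads] = (4+10)/2 = 7.
E[X | tails] = (10+8)/2 = 9.
By the law of total expectation,
E[X] = (1/2)·(7) + (1/2)·(9) = 8.

8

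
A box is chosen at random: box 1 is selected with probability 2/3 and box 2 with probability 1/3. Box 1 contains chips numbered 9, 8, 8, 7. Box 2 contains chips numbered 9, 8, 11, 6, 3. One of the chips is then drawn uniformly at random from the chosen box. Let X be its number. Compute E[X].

E[X | box 1] = (9+8+8+7)/4 = 8.
E[X | box 2] = (9+8+11+6+3)/5 = 37/5.
E[X] = (2/3)·(8) + (1/3)·(37/5) = 39/5.

39/5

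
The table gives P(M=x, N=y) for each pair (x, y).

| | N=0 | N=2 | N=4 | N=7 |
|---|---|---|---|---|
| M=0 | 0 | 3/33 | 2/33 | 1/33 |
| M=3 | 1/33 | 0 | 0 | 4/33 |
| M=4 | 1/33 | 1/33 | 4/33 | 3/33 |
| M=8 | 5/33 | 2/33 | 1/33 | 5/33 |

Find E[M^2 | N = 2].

24

P(N = 2) = 2/11.
Σ M^2·P over the event = 0·(3/33) + 16·(1/33) + 64·(2/33) = 48/11.
E[M^2 | N = 2] = (48/11) / (2/11) = 24.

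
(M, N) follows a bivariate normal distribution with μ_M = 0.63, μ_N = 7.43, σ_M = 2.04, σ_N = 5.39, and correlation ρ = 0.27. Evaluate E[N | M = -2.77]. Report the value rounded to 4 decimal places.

E[N | M=x] = μ_N + ρ(σ_N/σ_M)(x − μ_M) for jointly normal variables.
E[N | M=-2.77] = 7.43 + (0.27)·(5.39/2.04)·(-2.77 − (0.63)) = 7.43 + (0.71338)·(-3.4) = 5.0045.

5.0045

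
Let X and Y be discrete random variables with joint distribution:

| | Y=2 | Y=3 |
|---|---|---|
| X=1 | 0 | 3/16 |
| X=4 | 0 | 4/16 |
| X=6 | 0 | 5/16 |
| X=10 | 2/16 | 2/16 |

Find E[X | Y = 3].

69/14

P(Y = 3) = 7/8.
Σ X·P over the event = 1·(3/16) + 4·(4/16) + 6·(5/16) + 10·(2/16) = 69/16.
E[X | Y = 3] = (69/16) / (7/8) = 69/14.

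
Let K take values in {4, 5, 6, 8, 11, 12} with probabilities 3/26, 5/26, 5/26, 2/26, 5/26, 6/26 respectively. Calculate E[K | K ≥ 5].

198/23

P(K ≥ 5) = 23/26.
Σ over the event: 5·5/26 + 6·5/26 + 8·1/13 + 11·5/26 + 12·3/13 = 99/13.
E[K | K ≥ 5] = (99/13) / (23/26) = 198/23.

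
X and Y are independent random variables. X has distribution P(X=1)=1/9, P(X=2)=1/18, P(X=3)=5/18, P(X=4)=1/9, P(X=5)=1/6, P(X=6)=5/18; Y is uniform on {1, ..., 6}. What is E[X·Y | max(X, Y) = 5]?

P(max(X, Y) = 5) = 25/108.
Summing XY·P(x,y) over outcomes with max(X, Y) = 5 gives 10/3.
E[X·Y | max(X, Y) = 5] = (10/3) / (25/108) = 72/5.

72/5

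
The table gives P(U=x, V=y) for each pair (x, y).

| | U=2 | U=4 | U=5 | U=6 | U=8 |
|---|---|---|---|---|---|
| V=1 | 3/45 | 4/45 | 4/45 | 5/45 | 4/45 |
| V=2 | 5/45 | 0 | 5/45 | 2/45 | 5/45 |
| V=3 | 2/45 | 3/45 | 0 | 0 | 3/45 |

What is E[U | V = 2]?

87/17

P(V = 2) = 17/45.
Σ U·P over the event = 2·(5/45) + 5·(5/45) + 6·(2/45) + 8·(5/45) = 29/15.
E[U | V = 2] = (29/15) / (17/45) = 87/17.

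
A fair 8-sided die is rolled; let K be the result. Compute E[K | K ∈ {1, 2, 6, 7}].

4

P(K ∈ {1, 2, 6, 7}) = 1/2.
Σ over the event: 1·1/8 + 2·1/8 + 6·1/8 + 7·1/8 = 2.
E[K | K ∈ {1, 2, 6, 7}] = (2) / (1/2) = 4.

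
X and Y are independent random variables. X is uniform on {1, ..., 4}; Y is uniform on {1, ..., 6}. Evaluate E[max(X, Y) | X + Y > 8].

Outcomes with X + Y > 8: (3,6), (4,5), (4,6), each with probability 1/24.
E[max(X, Y) | X + Y > 8] = (6 + 5 + 6) / 3 = 17/3.

17/3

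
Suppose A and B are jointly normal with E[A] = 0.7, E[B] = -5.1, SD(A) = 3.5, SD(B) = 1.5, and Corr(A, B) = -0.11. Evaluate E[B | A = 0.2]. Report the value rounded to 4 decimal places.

For a bivariate normal, E[B | A=x] = μ_B + ρ·(σ_B/σ_A)·(x − μ_A).
E[B | A=0.2] = -5.1 + (-0.11)·(1.5/3.5)·(0.2 − (0.7)) = -5.1 + (-0.047143)·(-0.5) = -5.0764.

-5.0764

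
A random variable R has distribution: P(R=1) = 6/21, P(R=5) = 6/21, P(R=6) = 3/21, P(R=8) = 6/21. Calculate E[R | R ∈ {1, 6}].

P(R ∈ {1, 6}) = 3/7.
Σ over the event: 1·2/7 + 6·1/7 = 8/7.
E[R | R ∈ {1, 6}] = (8/7) / (3/7) = 8/3.

8/3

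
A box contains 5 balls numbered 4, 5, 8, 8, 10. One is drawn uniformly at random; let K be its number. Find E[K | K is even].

15/2

P(K is even) = 4/5.
Σ over the event: 4·1/5 + 8·2/5 + 10·1/5 = 6.
E[K | K is even] = (6) / (4/5) = 15/2.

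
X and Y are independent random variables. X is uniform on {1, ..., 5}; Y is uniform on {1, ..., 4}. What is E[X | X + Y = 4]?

2

Outcomes with X + Y = 4: (1,3), (2,2), (3,1), each with probability 1/20.
E[X | X + Y = 4] = (1 + 2 + 3) / 3 = 2.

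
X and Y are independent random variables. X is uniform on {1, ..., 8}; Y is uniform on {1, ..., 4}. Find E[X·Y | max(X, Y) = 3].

27/5

Outcomes with max(X, Y) = 3: (1,3), (2,3), (3,1), (3,2), (3,3), each with probability 1/32.
E[X·Y | max(X, Y) = 3] = (3 + 6 + 3 + 6 + 9) / 5 = 27/5.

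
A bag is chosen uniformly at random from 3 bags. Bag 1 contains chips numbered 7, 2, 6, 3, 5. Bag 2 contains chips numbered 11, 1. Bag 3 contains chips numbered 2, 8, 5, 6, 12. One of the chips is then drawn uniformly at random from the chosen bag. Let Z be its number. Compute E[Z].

E[Z | bag 1] = (7+2+6+3+5)/5 = 23/5.
E[Z | bag 2] = (11+1)/2 = 6.
E[Z | bag 3] = (2+8+5+6+12)/5 = 33/5.
E[Z] = (1/3)·(23/5) + (1/3)·(6) + (1/3)·(33/5) = 86/15.

86/15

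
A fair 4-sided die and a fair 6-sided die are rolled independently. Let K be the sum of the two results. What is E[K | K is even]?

P(K is even) = 1/2.
Σ over the event: 2·1/24 + 4·1/8 + 6·1/6 + 8·1/8 + 10·1/24 = 3.
E[K | K is even] = (3) / (1/2) = 6.

6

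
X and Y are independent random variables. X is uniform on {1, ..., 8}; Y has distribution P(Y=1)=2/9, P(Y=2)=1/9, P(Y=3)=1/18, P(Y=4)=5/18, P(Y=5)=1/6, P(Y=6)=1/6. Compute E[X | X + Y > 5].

P(X + Y > 5) = 115/144.
Summing X·P(x,y) over outcomes with X + Y > 5 gives 49/12.
E[X | X + Y > 5] = (49/12) / (115/144) = 588/115.

588/115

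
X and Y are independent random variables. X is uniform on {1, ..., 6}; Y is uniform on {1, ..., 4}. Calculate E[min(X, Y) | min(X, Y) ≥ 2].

P(min(X, Y) ≥ 2) = 5/8.
Summing min(X,Y)·P(x,y) over outcomes with min(X, Y) ≥ 2 gives 41/24.
E[min(X, Y) | min(X, Y) ≥ 2] = (41/24) / (5/8) = 41/15.

41/15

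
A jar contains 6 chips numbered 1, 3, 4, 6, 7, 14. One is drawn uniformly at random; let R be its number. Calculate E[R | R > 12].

P(R > 12) = 1/6.
Σ over the event: 14·1/6 = 7/3.
E[R | R > 12] = (7/3) / (1/6) = 14.

14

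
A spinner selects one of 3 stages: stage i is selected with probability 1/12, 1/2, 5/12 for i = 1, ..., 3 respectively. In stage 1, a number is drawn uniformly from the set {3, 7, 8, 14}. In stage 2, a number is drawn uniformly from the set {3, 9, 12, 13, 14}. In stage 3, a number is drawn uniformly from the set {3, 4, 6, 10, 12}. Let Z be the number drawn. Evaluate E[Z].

521/60

E[Z | stage 1] = (3+7+8+14)/4 = 8.
E[Z | stage 2] = (3+9+12+13+14)/5 = 51/5.
E[Z | stage 3] = (3+4+6+10+12)/5 = 7.
By the law of total expectation,
E[Z] = (1/12)·(8) + (1/2)·(51/5) + (5/12)·(7) = 521/60.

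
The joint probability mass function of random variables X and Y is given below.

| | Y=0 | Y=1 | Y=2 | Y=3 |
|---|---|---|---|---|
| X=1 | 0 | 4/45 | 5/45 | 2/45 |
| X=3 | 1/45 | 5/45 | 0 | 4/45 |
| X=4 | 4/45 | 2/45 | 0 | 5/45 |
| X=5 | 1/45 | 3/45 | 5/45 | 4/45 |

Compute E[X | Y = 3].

P(Y = 3) = 1/3.
Σ X·P over the event = 1·(2/45) + 3·(4/45) + 4·(5/45) + 5·(4/45) = 6/5.
E[X | Y = 3] = (6/5) / (1/3) = 18/5.

18/5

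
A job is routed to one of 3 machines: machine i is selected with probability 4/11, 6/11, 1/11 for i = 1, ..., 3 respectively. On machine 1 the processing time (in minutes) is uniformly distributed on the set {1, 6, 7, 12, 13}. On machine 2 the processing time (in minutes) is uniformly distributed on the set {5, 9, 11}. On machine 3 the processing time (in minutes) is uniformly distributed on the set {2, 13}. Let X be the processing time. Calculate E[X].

887/110

E[X | machine 1] = (1+6+7+12+13)/5 = 39/5.
E[X | machine 2] = (5+9+11)/3 = 25/3.
E[X | machine 3] = (2+13)/2 = 15/2.
E[X] = (4/11)·(39/5) + (6/11)·(25/3) + (1/11)·(15/2) = 887/110.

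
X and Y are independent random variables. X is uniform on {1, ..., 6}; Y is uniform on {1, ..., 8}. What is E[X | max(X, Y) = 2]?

5/3

P(max(X, Y) = 2) = 1/16.
Summing X·P(x,y) over outcomes with max(X, Y) = 2 gives 5/48.
E[X | max(X, Y) = 2] = (5/48) / (1/16) = 5/3.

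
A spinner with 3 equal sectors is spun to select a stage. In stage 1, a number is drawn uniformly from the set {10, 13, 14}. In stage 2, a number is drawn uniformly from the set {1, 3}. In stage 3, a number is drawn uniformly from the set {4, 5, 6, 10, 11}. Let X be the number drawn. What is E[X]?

323/45

E[X | stage 1] = (10+13+14)/3 = 37/3.
E[X | stage 2] = (1+3)/2 = 2.
E[X | stage 3] = (4+5+6+10+11)/5 = 36/5.
E[X] = (1/3)·(37/3) + (1/3)·(2) + (1/3)·(36/5) = 323/45.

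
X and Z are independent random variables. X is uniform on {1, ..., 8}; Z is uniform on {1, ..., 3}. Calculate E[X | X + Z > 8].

P(X + Z > 8) = 1/4.
Summing X·P(x,y) over outcomes with X + Z > 8 gives 11/6.
E[X | X + Z > 8] = (11/6) / (1/4) = 22/3.

22/3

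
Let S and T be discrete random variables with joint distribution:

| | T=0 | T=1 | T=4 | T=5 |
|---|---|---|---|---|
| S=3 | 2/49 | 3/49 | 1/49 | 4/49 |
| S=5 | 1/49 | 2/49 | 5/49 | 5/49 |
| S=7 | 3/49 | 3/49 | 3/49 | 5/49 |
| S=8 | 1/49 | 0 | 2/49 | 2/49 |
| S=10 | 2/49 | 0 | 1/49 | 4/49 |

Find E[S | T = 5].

P(T = 5) = 20/49.
Σ S·P over the event = 3·(4/49) + 5·(5/49) + 7·(5/49) + 8·(2/49) + 10·(4/49) = 128/49.
E[S | T = 5] = (128/49) / (20/49) = 32/5.

32/5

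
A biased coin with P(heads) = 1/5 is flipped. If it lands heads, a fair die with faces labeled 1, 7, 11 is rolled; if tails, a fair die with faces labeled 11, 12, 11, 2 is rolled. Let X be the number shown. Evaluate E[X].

127/15

E[X | heads] = (1+7+11)/3 = 19/3.
E[X | tails] = (11+12+11+2)/4 = 9.
By the law of total expectation,
E[X] = (1/5)·(19/3) + (4/5)·(9) = 127/15.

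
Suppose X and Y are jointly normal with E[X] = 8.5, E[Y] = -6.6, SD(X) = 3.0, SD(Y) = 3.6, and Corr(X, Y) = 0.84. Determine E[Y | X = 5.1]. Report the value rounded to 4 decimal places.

-10.0272

The regression of Y on X has slope ρ·σ_Y/σ_X and passes through (μ_X, μ_Y).
E[Y | X=5.1] = -6.6 + (0.84)·(3.6/3.0)·(5.1 − (8.5)) = -6.6 + (1.008)·(-3.4) = -10.0272.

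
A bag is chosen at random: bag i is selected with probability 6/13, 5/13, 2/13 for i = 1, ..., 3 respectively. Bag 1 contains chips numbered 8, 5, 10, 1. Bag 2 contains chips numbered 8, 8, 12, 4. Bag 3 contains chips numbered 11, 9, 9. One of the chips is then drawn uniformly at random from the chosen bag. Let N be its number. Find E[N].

22/3

E[N | bag 1] = (8+5+10+1)/4 = 6.
E[N | bag 2] = (8+8+12+4)/4 = 8.
E[N | bag 3] = (11+9+9)/3 = 29/3.
E[N] = (6/13)·(6) + (5/13)·(8) + (2/13)·(29/3) = 22/3.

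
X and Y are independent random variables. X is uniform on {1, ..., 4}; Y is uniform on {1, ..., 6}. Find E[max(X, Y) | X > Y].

Outcomes with X > Y: (2,1), (3,1), (3,2), (4,1), (4,2), (4,3), each with probability 1/24.
E[max(X, Y) | X > Y] = (2 + 3 + 3 + 4 + 4 + 4) / 6 = 10/3.

10/3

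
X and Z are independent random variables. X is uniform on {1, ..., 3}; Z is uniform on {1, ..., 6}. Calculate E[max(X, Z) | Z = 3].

3

P(Z = 3) = 1/6.
Summing max(X,Z)·P(x,y) over outcomes with Z = 3 gives 1/2.
E[max(X, Z) | Z = 3] = (1/2) / (1/6) = 3.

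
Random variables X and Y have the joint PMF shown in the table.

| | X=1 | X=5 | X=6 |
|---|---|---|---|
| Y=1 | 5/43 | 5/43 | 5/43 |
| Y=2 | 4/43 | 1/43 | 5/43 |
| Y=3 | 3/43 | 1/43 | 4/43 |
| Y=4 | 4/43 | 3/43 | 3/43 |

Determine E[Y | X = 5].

P(X = 5) = 10/43.
Summing Y·P(X=x,Y=y) over the conditioning event gives 22/43.
E[Y | X = 5] = (22/43) / (10/43) = 11/5.

11/5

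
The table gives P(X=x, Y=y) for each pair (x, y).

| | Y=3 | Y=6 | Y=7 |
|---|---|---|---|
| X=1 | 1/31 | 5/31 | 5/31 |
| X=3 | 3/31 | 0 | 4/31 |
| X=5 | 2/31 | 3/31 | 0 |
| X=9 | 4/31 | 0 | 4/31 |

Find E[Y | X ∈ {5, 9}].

P(X ∈ {5, 9}) = 13/31.
Σ Y·P over the event = 3·(2/31) + 6·(3/31) + 3·(4/31) + 7·(4/31) = 64/31.
E[Y | X ∈ {5, 9}] = (64/31) / (13/31) = 64/13.

64/13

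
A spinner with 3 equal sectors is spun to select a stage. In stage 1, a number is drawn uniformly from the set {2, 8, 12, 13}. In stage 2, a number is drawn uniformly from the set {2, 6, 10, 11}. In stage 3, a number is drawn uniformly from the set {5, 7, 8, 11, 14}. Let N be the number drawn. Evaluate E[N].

E[N | stage 1] = (2+8+12+13)/4 = 35/4.
E[N | stage 2] = (2+6+10+11)/4 = 29/4.
E[N | stage 3] = (5+7+8+11+14)/5 = 9.
By the law of total expectation,
E[N] = (1/3)·(35/4) + (1/3)·(29/4) + (1/3)·(9) = 25/3.

25/3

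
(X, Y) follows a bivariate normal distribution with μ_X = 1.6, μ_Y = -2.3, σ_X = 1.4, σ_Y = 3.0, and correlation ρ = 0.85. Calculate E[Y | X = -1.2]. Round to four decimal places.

E[Y | X=x] = μ_Y + ρ(σ_Y/σ_X)(x − μ_X) for jointly normal variables.
E[Y | X=-1.2] = -2.3 + (0.85)·(3.0/1.4)·(-1.2 − (1.6)) = -2.3 + (1.82143)·(-2.8) = -7.4000.

-7.4000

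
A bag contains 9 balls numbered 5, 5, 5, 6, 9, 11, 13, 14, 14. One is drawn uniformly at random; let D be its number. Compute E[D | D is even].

34/3

P(D is even) = 1/3.
Σ over the event: 6·1/9 + 14·2/9 = 34/9.
E[D | D is even] = (34/9) / (1/3) = 34/3.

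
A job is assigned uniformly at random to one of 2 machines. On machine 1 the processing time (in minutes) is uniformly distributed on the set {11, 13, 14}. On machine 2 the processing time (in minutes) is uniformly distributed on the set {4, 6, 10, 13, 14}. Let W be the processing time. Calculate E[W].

E[W | machine 1] = (11+13+14)/3 = 38/3.
E[W | machine 2] = (4+6+10+13+14)/5 = 47/5.
By the law of total expectation,
E[W] = (1/2)·(38/3) + (1/2)·(47/5) = 331/30.

331/30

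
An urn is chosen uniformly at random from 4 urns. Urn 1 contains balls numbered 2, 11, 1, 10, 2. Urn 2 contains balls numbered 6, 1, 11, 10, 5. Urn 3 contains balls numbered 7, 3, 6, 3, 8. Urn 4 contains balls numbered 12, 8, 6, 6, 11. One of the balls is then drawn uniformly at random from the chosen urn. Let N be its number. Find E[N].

129/20

E[N | urn 1] = (2+11+1+10+2)/5 = 26/5.
E[N | urn 2] = (6+1+11+10+5)/5 = 33/5.
E[N | urn 3] = (7+3+6+3+8)/5 = 27/5.
E[N | urn 4] = (12+8+6+6+11)/5 = 43/5.
E[N] = (1/4)·(26/5) + (1/4)·(33/5) + (1/4)·(27/5) + (1/4)·(43/5) = 129/20.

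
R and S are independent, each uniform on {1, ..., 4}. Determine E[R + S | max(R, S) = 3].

Outcomes with max(R, S) = 3: (1,3), (2,3), (3,1), (3,2), (3,3), each with probability 1/16.
E[R + S | max(R, S) = 3] = (4 + 5 + 4 + 5 + 6) / 5 = 24/5.

24/5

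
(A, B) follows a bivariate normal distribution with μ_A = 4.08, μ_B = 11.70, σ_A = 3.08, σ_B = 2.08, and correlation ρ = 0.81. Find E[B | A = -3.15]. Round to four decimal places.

7.7451

E[B | A=x] = μ_B + ρ(σ_B/σ_A)(x − μ_A) for jointly normal variables.
E[B | A=-3.15] = 11.70 + (0.81)·(2.08/3.08)·(-3.15 − (4.08)) = 11.70 + (0.54701)·(-7.23) = 7.7451.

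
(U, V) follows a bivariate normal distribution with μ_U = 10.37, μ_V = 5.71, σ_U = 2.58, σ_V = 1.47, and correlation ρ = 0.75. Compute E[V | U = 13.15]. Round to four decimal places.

6.8980

E[V | U=x] = μ_V + ρ(σ_V/σ_U)(x − μ_U) for jointly normal variables.
E[V | U=13.15] = 5.71 + (0.75)·(1.47/2.58)·(13.15 − (10.37)) = 5.71 + (0.42733)·(2.78) = 6.8980.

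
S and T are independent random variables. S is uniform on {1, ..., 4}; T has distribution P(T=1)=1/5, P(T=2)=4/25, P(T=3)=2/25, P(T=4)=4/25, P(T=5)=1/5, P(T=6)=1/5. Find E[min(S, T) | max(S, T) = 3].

5/3

P(max(S, T) = 3) = 3/20.
Summing min(S,T)·P(x,y) over outcomes with max(S, T) = 3 gives 1/4.
E[min(S, T) | max(S, T) = 3] = (1/4) / (3/20) = 5/3.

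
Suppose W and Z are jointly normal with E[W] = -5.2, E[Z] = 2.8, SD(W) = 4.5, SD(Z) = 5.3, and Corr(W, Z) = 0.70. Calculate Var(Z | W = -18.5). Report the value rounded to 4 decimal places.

Var(Z | W=x) = (1 − ρ²)·σ_Z².
Var(Z | W=-18.5) = (5.3)²·(1 − (0.70)²) = 28.09·0.51 = 14.3259.

14.3259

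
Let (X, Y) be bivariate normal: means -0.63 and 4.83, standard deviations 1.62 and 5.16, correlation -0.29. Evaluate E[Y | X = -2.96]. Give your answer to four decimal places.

6.9822

For a bivariate normal, E[Y | X=x] = μ_Y + ρ·(σ_Y/σ_X)·(x − μ_X).
E[Y | X=-2.96] = 4.83 + (-0.29)·(5.16/1.62)·(-2.96 − (-0.63)) = 4.83 + (-0.9237)·(-2.33) = 6.9822.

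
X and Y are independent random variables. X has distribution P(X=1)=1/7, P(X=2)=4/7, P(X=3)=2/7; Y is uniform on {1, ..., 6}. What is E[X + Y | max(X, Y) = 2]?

P(max(X, Y) = 2) = 3/14.
Summing (X+Y)·P(x,y) over outcomes with max(X, Y) = 2 gives 31/42.
E[X + Y | max(X, Y) = 2] = (31/42) / (3/14) = 31/9.

31/9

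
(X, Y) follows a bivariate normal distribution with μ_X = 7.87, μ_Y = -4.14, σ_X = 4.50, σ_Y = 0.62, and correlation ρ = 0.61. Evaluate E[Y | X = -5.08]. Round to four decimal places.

-5.2284

For a bivariate normal, E[Y | X=x] = μ_Y + ρ·(σ_Y/σ_X)·(x − μ_X).
E[Y | X=-5.08] = -4.14 + (0.61)·(0.62/4.50)·(-5.08 − (7.87)) = -4.14 + (0.084044)·(-12.95) = -5.2284.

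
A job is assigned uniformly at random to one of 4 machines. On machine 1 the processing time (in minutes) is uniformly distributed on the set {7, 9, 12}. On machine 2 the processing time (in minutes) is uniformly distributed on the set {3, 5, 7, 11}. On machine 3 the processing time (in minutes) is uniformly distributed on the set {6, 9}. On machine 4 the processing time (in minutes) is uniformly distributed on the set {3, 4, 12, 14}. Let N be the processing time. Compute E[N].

379/48

E[N | machine 1] = (7+9+12)/3 = 28/3.
E[N | machine 2] = (3+5+7+11)/4 = 13/2.
E[N | machine 3] = (6+9)/2 = 15/2.
E[N | machine 4] = (3+4+12+14)/4 = 33/4.
E[N] = (1/4)·(28/3) + (1/4)·(13/2) + (1/4)·(15/2) + (1/4)·(33/4) = 379/48.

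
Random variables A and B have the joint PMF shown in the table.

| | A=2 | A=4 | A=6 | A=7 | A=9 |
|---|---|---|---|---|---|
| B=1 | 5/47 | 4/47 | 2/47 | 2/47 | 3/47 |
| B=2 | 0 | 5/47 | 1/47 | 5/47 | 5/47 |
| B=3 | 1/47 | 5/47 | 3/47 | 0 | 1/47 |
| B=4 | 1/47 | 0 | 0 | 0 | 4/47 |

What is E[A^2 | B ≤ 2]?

1263/32

P(B ≤ 2) = 32/47.
Summing A^2·P(A=x,B=y) over the conditioning event gives 1263/47.
E[A^2 | B ≤ 2] = (1263/47) / (32/47) = 1263/32.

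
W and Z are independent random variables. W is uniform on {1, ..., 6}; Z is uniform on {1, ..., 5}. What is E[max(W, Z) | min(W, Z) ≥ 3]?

P(min(W, Z) ≥ 3) = 2/5.
Summing max(W,Z)·P(x,y) over outcomes with min(W, Z) ≥ 3 gives 29/15.
E[max(W, Z) | min(W, Z) ≥ 3] = (29/15) / (2/5) = 29/6.

29/6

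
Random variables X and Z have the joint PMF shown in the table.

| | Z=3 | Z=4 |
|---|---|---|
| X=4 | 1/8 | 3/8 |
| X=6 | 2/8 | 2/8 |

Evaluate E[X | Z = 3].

P(Z = 3) = 3/8.
Σ X·P over the event = 4·(1/8) + 6·(2/8) = 2.
E[X | Z = 3] = (2) / (3/8) = 16/3.

16/3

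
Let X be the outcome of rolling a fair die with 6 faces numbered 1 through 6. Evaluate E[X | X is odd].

3

Given X is odd, X is equally likely to be any of {1, 3, 5}.
E[X | X is odd] = (1 + 3 + 5) / 3 = 3.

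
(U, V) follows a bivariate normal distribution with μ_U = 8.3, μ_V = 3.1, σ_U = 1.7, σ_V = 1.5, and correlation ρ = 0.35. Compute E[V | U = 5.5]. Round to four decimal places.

For a bivariate normal, E[V | U=x] = μ_V + ρ·(σ_V/σ_U)·(x − μ_U).
E[V | U=5.5] = 3.1 + (0.35)·(1.5/1.7)·(5.5 − (8.3)) = 3.1 + (0.30882)·(-2.8) = 2.2353.

2.2353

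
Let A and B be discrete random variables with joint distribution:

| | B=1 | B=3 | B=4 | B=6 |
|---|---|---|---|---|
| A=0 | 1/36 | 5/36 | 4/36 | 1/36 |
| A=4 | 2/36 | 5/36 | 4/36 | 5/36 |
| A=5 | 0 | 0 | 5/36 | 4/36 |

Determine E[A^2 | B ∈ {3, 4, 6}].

449/33

P(B ∈ {3, 4, 6}) = 11/12.
Σ A^2·P over the event = 0·(5/36) + 0·(4/36) + 0·(1/36) + 16·(5/36) + 16·(4/36) + 16·(5/36) + 25·(5/36) + 25·(4/36) = 449/36.
E[A^2 | B ∈ {3, 4, 6}] = (449/36) / (11/12) = 449/33.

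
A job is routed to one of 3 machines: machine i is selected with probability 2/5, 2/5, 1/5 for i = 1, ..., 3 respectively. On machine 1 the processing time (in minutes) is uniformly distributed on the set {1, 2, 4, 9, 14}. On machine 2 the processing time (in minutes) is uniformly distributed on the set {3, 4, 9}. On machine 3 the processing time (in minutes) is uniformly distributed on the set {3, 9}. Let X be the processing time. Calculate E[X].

E[X | machine 1] = (1+2+4+9+14)/5 = 6.
E[X | machine 2] = (3+4+9)/3 = 16/3.
E[X | machine 3] = (3+9)/2 = 6.
E[X] = (2/5)·(6) + (2/5)·(16/3) + (1/5)·(6) = 86/15.

86/15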